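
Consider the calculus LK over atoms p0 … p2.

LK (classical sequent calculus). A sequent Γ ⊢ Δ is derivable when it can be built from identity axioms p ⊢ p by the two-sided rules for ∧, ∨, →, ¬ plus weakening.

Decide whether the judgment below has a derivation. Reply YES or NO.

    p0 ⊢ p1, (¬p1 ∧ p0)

Proof tree:
[∧R] p0 ⊢ p1, (¬p1 ∧ p0)
  [¬R]  ⊢ p1, ¬p1
    [Ax] p1 ⊢ p1
  [Ax] p0 ⊢ p0

Result: YES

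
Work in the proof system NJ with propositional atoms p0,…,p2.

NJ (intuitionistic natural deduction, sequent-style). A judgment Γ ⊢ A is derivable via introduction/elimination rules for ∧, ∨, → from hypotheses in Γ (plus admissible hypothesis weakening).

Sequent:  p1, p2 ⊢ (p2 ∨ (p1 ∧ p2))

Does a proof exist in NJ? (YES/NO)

Derivation trace:
[∨I₂] p1, p2 ⊢ (p2 ∨ (p1 ∧ p2))
  [∧I] p1, p2 ⊢ (p1 ∧ p2)
    [Ax] p1 ⊢ p1
    [Ax] p2 ⊢ p2

Result: YES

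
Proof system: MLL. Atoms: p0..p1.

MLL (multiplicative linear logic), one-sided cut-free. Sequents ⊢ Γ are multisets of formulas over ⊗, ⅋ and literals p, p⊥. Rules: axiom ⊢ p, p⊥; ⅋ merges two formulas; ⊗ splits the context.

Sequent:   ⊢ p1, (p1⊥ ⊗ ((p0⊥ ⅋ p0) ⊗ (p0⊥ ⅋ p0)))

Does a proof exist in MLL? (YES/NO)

Proof tree:
[⊗]  ⊢ p1, (p1⊥ ⊗ ((p0⊥ ⅋ p0) ⊗ (p0⊥ ⅋ p0)))
  [Ax]  ⊢ p1, p1⊥
  [⊗]  ⊢ ((p0⊥ ⅋ p0) ⊗ (p0⊥ ⅋ p0))
    [⅋]  ⊢ (p0⊥ ⅋ p0)
      [Ax]  ⊢ p0, p0⊥
    [⅋]  ⊢ (p0⊥ ⅋ p0)
      [Ax]  ⊢ p0, p0⊥

Result: YES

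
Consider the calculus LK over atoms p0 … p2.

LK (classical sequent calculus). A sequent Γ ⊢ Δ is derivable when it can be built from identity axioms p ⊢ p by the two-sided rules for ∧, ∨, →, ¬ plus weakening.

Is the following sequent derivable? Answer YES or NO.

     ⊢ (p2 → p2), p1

Derivation trace:
[WR]  ⊢ (p2 → p2), p1
  [→R]  ⊢ (p2 → p2)
    [Ax] p2 ⊢ p2

Result: YES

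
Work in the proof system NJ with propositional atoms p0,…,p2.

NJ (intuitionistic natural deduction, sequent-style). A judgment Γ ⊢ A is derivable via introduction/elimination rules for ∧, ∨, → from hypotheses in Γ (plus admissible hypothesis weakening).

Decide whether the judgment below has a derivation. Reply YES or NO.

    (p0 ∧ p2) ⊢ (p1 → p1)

Derivation (root first):
[→I] (p0 ∧ p2) ⊢ (p1 → p1)
  [Wk] p1, (p0 ∧ p2) ⊢ p1
    [Ax] p1 ⊢ p1

Result: YES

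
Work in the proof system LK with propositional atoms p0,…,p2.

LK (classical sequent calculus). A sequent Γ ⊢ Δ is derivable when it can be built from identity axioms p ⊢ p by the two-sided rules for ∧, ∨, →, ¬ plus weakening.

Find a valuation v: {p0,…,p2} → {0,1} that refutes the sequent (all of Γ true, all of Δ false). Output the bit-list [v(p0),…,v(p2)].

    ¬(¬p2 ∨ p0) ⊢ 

Truth-table refutation:
  v=000: Γ:[¬(¬p2 ∨ p0)=F] Δ:[] refutes=False
  v=001: Γ:[¬(¬p2 ∨ p0)=T] Δ:[] refutes=True  ← countermodel

Result: [0, 0, 1]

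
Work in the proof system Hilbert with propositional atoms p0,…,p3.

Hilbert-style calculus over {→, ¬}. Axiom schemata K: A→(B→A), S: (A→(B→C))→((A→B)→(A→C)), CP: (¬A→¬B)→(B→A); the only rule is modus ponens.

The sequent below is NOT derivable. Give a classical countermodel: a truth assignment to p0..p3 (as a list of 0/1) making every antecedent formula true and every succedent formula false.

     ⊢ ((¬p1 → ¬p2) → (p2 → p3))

Search for a countermodel by truth-table:
  v=0000: Γ:[] Δ:[((¬p1 → ¬p2) → (p2 → p3))=T] refutes=False
  v=0001: Γ:[] Δ:[((¬p1 → ¬p2) → (p2 → p3))=T] refutes=False
  v=0010: Γ:[] Δ:[((¬p1 → ¬p2) → (p2 → p3))=T] refutes=False
  v=0011: Γ:[] Δ:[((¬p1 → ¬p2) → (p2 → p3))=T] refutes=False
  v=0100: Γ:[] Δ:[((¬p1 → ¬p2) → (p2 → p3))=T] refutes=False
  v=0101: Γ:[] Δ:[((¬p1 → ¬p2) → (p2 → p3))=T] refutes=False
  v=0110: Γ:[] Δ:[((¬p1 → ¬p2) → (p2 → p3))=F] refutes=True  ← countermodel

Result: [0, 1, 1, 0]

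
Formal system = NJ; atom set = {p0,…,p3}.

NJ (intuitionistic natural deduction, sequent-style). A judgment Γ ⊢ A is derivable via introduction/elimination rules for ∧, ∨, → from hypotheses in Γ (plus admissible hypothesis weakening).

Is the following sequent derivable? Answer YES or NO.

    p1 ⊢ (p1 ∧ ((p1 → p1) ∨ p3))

Proof tree:
[∧I] p1 ⊢ (p1 ∧ ((p1 → p1) ∨ p3))
  [Ax] p1 ⊢ p1
  [∨I₁]  ⊢ ((p1 → p1) ∨ p3)
    [→I]  ⊢ (p1 → p1)
      [Ax] p1 ⊢ p1

Result: YES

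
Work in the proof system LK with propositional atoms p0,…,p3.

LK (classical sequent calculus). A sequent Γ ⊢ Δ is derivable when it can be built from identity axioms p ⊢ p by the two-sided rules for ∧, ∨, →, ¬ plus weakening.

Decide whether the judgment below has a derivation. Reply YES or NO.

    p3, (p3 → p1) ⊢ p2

Truth-table refutation:
  v=0000: Γ:[p3=F, (p3 → p1)=T] Δ:[p2=F] refutes=False
  v=0001: Γ:[p3=T, (p3 → p1)=F] Δ:[p2=F] refutes=False
  v=0010: Γ:[p3=F, (p3 → p1)=T] Δ:[p2=T] refutes=False
  v=0011: Γ:[p3=T, (p3 → p1)=F] Δ:[p2=T] refutes=False
  v=0100: Γ:[p3=F, (p3 → p1)=T] Δ:[p2=F] refutes=False
  v=0101: Γ:[p3=T, (p3 → p1)=T] Δ:[p2=F] refutes=True  ← countermodel

Result: NO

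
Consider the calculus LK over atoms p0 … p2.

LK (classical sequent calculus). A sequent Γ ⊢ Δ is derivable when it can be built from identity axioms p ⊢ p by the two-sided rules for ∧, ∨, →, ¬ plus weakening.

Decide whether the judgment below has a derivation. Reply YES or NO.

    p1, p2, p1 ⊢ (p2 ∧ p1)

Derivation (root first):
[WL] p1, p2, p1 ⊢ (p2 ∧ p1)
  [∧R] p1, p2 ⊢ (p2 ∧ p1)
    [Ax] p2 ⊢ p2
    [Ax] p1 ⊢ p1

Result: YES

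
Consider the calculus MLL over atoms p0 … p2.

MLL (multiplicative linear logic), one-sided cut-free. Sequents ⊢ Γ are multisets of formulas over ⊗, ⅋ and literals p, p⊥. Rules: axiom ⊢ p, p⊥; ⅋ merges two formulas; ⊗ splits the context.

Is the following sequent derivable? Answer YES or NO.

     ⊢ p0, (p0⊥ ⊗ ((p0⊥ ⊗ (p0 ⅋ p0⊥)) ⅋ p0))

Derivation (root first):
[⊗]  ⊢ p0, (p0⊥ ⊗ ((p0⊥ ⊗ (p0 ⅋ p0⊥)) ⅋ p0))
  [Ax]  ⊢ p0, p0⊥
  [⅋]  ⊢ ((p0⊥ ⊗ (p0 ⅋ p0⊥)) ⅋ p0)
    [⊗]  ⊢ p0, (p0⊥ ⊗ (p0 ⅋ p0⊥))
      [Ax]  ⊢ p0, p0⊥
      [⅋]  ⊢ (p0 ⅋ p0⊥)
        [Ax]  ⊢ p0, p0⊥

Result: YES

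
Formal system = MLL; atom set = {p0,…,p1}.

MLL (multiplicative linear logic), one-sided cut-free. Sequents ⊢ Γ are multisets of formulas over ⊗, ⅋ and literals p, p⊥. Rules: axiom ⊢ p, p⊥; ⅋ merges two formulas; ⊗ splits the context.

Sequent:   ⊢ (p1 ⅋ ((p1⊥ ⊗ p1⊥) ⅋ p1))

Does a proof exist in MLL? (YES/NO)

Proof tree:
[⅋]  ⊢ (p1 ⅋ ((p1⊥ ⊗ p1⊥) ⅋ p1))
  [⅋]  ⊢ p1, ((p1⊥ ⊗ p1⊥) ⅋ p1)
    [⊗]  ⊢ p1, p1, (p1⊥ ⊗ p1⊥)
      [Ax]  ⊢ p1, p1⊥
      [Ax]  ⊢ p1, p1⊥

Result: YES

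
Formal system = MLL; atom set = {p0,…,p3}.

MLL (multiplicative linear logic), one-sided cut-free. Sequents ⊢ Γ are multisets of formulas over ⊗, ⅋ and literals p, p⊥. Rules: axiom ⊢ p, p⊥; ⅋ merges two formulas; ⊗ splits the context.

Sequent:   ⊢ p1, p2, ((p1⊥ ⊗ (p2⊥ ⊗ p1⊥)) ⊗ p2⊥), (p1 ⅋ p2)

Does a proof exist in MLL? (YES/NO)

Derivation (root first):
[⅋]  ⊢ p1, p2, ((p1⊥ ⊗ (p2⊥ ⊗ p1⊥)) ⊗ p2⊥), (p1 ⅋ p2)
  [⊗]  ⊢ p1, p2, p1, p2, ((p1⊥ ⊗ (p2⊥ ⊗ p1⊥)) ⊗ p2⊥)
    [⊗]  ⊢ p1, p2, p1, (p1⊥ ⊗ (p2⊥ ⊗ p1⊥))
      [Ax]  ⊢ p1, p1⊥
      [⊗]  ⊢ p2, p1, (p2⊥ ⊗ p1⊥)
        [Ax]  ⊢ p2, p2⊥
        [Ax]  ⊢ p1, p1⊥
    [Ax]  ⊢ p2, p2⊥

Result: YES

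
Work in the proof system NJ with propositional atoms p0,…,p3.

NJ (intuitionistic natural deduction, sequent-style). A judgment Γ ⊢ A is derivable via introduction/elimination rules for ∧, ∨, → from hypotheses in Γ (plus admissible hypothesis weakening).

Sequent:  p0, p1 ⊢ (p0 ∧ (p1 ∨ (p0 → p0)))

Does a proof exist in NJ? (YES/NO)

Derivation (root first):
[Wk] p0, p1 ⊢ (p0 ∧ (p1 ∨ (p0 → p0)))
  [∧I] p0 ⊢ (p0 ∧ (p1 ∨ (p0 → p0)))
    [Ax] p0 ⊢ p0
    [∨I₂]  ⊢ (p1 ∨ (p0 → p0))
      [→I]  ⊢ (p0 → p0)
        [Ax] p0 ⊢ p0

Result: YES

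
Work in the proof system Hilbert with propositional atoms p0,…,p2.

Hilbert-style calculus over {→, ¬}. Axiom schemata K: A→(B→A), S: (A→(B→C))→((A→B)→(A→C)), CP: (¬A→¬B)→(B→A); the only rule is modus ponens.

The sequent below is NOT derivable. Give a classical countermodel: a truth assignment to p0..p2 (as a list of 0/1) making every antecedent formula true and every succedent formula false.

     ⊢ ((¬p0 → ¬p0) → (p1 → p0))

Search for a countermodel by truth-table:
  v=000: Γ:[] Δ:[((¬p0 → ¬p0) → (p1 → p0))=T] refutes=False
  v=001: Γ:[] Δ:[((¬p0 → ¬p0) → (p1 → p0))=T] refutes=False
  v=010: Γ:[] Δ:[((¬p0 → ¬p0) → (p1 → p0))=F] refutes=True  ← countermodel

Result: [0, 1, 0]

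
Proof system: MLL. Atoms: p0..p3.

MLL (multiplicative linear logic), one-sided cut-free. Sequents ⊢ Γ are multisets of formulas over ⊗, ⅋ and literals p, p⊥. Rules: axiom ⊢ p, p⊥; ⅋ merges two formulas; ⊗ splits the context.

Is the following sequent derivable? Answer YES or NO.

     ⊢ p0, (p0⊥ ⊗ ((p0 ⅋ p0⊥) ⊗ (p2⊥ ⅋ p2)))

Derivation trace:
[⊗]  ⊢ p0, (p0⊥ ⊗ ((p0 ⅋ p0⊥) ⊗ (p2⊥ ⅋ p2)))
  [Ax]  ⊢ p0, p0⊥
  [⊗]  ⊢ ((p0 ⅋ p0⊥) ⊗ (p2⊥ ⅋ p2))
    [⅋]  ⊢ (p0 ⅋ p0⊥)
      [Ax]  ⊢ p0, p0⊥
    [⅋]  ⊢ (p2⊥ ⅋ p2)
      [Ax]  ⊢ p2, p2⊥

Result: YES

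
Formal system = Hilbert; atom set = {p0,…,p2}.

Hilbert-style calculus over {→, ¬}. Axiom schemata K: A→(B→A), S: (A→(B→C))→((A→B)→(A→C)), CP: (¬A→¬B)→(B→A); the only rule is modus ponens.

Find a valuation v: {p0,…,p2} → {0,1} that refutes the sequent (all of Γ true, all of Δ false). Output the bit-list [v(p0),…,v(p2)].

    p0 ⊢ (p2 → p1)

Enumerate valuations to refute Γ ⊢ Δ:
  v=000: Γ:[p0=F] Δ:[(p2 → p1)=T] refutes=False
  v=001: Γ:[p0=F] Δ:[(p2 → p1)=F] refutes=False
  v=010: Γ:[p0=F] Δ:[(p2 → p1)=T] refutes=False
  v=011: Γ:[p0=F] Δ:[(p2 → p1)=T] refutes=False
  v=100: Γ:[p0=T] Δ:[(p2 → p1)=T] refutes=False
  v=101: Γ:[p0=T] Δ:[(p2 → p1)=F] refutes=True  ← countermodel

Result: [1, 0, 1]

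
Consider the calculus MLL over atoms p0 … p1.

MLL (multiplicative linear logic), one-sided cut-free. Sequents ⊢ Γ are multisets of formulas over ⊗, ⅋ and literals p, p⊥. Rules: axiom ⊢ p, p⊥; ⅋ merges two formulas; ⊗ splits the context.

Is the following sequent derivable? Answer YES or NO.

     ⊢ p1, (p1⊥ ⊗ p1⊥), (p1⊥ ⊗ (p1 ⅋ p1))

Proof tree:
[⊗]  ⊢ p1, (p1⊥ ⊗ p1⊥), (p1⊥ ⊗ (p1 ⅋ p1))
  [Ax]  ⊢ p1, p1⊥
  [⅋]  ⊢ (p1⊥ ⊗ p1⊥), (p1 ⅋ p1)
    [⊗]  ⊢ p1, p1, (p1⊥ ⊗ p1⊥)
      [Ax]  ⊢ p1, p1⊥
      [Ax]  ⊢ p1, p1⊥

Result: YES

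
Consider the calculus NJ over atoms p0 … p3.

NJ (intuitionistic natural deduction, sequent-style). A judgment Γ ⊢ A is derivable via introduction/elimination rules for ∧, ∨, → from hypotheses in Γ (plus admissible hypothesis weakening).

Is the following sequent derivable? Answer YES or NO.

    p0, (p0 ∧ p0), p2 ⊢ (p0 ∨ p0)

Derivation (root first):
[Wk] p0, (p0 ∧ p0), p2 ⊢ (p0 ∨ p0)
  [∨I₁] p0, (p0 ∧ p0) ⊢ (p0 ∨ p0)
    [Wk] p0, (p0 ∧ p0) ⊢ p0
      [Ax] p0 ⊢ p0

Result: YES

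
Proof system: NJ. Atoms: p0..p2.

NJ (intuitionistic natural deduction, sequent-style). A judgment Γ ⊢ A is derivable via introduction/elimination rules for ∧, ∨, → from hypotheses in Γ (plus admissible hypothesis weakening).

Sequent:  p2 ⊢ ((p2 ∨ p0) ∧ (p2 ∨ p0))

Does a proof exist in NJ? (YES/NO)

Derivation trace:
[∧I] p2 ⊢ ((p2 ∨ p0) ∧ (p2 ∨ p0))
  [∨I₁] p2 ⊢ (p2 ∨ p0)
    [Ax] p2 ⊢ p2
  [∨I₁] p2 ⊢ (p2 ∨ p0)
    [Ax] p2 ⊢ p2

Result: YES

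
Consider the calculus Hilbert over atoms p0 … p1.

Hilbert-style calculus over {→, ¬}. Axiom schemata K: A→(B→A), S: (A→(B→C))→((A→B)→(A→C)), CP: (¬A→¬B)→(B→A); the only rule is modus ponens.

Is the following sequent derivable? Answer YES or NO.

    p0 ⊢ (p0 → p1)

Search for a countermodel by truth-table:
  v=00: Γ:[p0=F] Δ:[(p0 → p1)=T] refutes=False
  v=01: Γ:[p0=F] Δ:[(p0 → p1)=T] refutes=False
  v=10: Γ:[p0=T] Δ:[(p0 → p1)=F] refutes=True  ← countermodel

Result: NO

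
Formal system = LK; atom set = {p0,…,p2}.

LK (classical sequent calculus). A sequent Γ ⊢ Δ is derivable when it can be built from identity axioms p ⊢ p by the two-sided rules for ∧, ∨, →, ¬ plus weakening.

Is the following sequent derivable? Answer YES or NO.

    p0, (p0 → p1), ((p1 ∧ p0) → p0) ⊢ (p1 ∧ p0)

Derivation (root first):
[→L] p0, (p0 → p1), ((p1 ∧ p0) → p0) ⊢ (p1 ∧ p0)
  [∧R] (p0 → p1), p0 ⊢ (p1 ∧ p0)
    [→L] p0, (p0 → p1) ⊢ p1
      [Ax] p0 ⊢ p0
      [Ax] p1 ⊢ p1
    [Ax] p0 ⊢ p0
  [∧R] (p0 → p1), p0 ⊢ (p1 ∧ p0)
    [→L] p0, (p0 → p1) ⊢ p1
      [Ax] p0 ⊢ p0
      [Ax] p1 ⊢ p1
    [Ax] p0 ⊢ p0

Result: YES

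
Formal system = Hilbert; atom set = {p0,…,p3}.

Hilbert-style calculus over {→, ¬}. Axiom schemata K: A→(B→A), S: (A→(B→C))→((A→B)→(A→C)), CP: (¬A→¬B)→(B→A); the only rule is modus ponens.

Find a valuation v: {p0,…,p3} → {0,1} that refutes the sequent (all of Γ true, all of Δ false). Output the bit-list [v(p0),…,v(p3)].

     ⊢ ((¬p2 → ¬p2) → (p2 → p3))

Search for a countermodel by truth-table:
  v=0000: Γ:[] Δ:[((¬p2 → ¬p2) → (p2 → p3))=T] refutes=False
  v=0001: Γ:[] Δ:[((¬p2 → ¬p2) → (p2 → p3))=T] refutes=False
  v=0010: Γ:[] Δ:[((¬p2 → ¬p2) → (p2 → p3))=F] refutes=True  ← countermodel

Result: [0, 0, 1, 0]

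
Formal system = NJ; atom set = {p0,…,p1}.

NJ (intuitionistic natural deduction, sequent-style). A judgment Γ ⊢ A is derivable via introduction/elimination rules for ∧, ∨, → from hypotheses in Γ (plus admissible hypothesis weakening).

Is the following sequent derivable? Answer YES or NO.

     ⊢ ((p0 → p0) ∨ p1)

Derivation (root first):
[∨I₁]  ⊢ ((p0 → p0) ∨ p1)
  [→I]  ⊢ (p0 → p0)
    [Ax] p0 ⊢ p0

Result: YES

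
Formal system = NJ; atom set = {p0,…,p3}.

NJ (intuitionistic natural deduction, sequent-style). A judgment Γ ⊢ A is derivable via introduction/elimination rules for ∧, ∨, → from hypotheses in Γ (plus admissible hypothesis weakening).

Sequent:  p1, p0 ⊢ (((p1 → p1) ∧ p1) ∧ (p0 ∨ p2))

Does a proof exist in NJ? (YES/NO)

Derivation (root first):
[∧I] p1, p0 ⊢ (((p1 → p1) ∧ p1) ∧ (p0 ∨ p2))
  [∧I] p1 ⊢ ((p1 → p1) ∧ p1)
    [→I]  ⊢ (p1 → p1)
      [Ax] p1 ⊢ p1
    [Ax] p1 ⊢ p1
  [∨I₁] p0 ⊢ (p0 ∨ p2)
    [Ax] p0 ⊢ p0

Result: YES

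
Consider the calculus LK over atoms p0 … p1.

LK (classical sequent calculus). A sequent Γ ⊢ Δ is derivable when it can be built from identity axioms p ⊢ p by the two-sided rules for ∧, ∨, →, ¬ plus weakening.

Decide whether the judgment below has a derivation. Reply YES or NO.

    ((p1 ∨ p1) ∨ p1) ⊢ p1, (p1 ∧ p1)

Derivation (root first):
[∨L] ((p1 ∨ p1) ∨ p1) ⊢ p1, (p1 ∧ p1)
  [∨L] (p1 ∨ p1) ⊢ p1
    [Ax] p1 ⊢ p1
    [Ax] p1 ⊢ p1
  [∧R] p1 ⊢ (p1 ∧ p1)
    [Ax] p1 ⊢ p1
    [Ax] p1 ⊢ p1

Result: YES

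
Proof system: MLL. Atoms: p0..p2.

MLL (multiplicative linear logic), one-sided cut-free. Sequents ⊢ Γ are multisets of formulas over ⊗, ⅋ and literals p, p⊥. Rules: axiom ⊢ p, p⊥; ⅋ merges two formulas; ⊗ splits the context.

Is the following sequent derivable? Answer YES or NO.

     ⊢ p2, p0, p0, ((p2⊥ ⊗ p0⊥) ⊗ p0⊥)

Proof tree:
[⊗]  ⊢ p2, p0, p0, ((p2⊥ ⊗ p0⊥) ⊗ p0⊥)
  [⊗]  ⊢ p2, p0, (p2⊥ ⊗ p0⊥)
    [Ax]  ⊢ p2, p2⊥
    [Ax]  ⊢ p0, p0⊥
  [Ax]  ⊢ p0, p0⊥

Result: YES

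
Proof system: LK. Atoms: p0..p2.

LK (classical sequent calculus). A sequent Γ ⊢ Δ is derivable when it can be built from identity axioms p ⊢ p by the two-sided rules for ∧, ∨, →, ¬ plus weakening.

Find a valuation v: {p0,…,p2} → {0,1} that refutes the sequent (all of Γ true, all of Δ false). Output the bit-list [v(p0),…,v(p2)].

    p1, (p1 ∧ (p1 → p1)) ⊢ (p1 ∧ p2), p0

Search for a countermodel by truth-table:
  v=000: Γ:[p1=F, (p1 ∧ (p1 → p1))=F] Δ:[(p1 ∧ p2)=F, p0=F] refutes=False
  v=001: Γ:[p1=F, (p1 ∧ (p1 → p1))=F] Δ:[(p1 ∧ p2)=F, p0=F] refutes=False
  v=010: Γ:[p1=T, (p1 ∧ (p1 → p1))=T] Δ:[(p1 ∧ p2)=F, p0=F] refutes=True  ← countermodel

Result: [0, 1, 0]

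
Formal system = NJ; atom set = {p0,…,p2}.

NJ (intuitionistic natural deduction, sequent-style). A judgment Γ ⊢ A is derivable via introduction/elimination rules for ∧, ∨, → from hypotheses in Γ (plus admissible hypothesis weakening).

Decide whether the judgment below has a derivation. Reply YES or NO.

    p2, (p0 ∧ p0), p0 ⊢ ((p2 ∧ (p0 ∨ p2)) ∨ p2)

Proof tree:
[∨I₁] p2, (p0 ∧ p0), p0 ⊢ ((p2 ∧ (p0 ∨ p2)) ∨ p2)
  [∧I] p2, (p0 ∧ p0), p0 ⊢ (p2 ∧ (p0 ∨ p2))
    [Ax] p2 ⊢ p2
    [∨I₁] p0, (p0 ∧ p0) ⊢ (p0 ∨ p2)
      [Wk] p0, (p0 ∧ p0) ⊢ p0
        [Ax] p0 ⊢ p0

Result: YES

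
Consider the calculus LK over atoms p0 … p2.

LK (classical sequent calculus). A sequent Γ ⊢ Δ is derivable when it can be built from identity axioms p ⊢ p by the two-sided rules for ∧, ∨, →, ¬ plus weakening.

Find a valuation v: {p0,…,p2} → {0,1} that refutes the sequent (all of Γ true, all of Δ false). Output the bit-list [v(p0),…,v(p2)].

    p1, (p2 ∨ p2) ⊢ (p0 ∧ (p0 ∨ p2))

Truth-table refutation:
  v=000: Γ:[p1=F, (p2 ∨ p2)=F] Δ:[(p0 ∧ (p0 ∨ p2))=F] refutes=False
  v=001: Γ:[p1=F, (p2 ∨ p2)=T] Δ:[(p0 ∧ (p0 ∨ p2))=F] refutes=False
  v=010: Γ:[p1=T, (p2 ∨ p2)=F] Δ:[(p0 ∧ (p0 ∨ p2))=F] refutes=False
  v=011: Γ:[p1=T, (p2 ∨ p2)=T] Δ:[(p0 ∧ (p0 ∨ p2))=F] refutes=True  ← countermodel

Result: [0, 1, 1]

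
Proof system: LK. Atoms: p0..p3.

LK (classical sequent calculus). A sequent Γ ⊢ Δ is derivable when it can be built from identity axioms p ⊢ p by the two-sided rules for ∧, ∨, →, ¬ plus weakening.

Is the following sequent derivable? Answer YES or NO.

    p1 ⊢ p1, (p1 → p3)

Proof tree:
[→R] p1 ⊢ p1, (p1 → p3)
  [WR] p1, p1 ⊢ p1, p3
    [WL] p1, p1 ⊢ p1
      [Ax] p1 ⊢ p1

Result: YES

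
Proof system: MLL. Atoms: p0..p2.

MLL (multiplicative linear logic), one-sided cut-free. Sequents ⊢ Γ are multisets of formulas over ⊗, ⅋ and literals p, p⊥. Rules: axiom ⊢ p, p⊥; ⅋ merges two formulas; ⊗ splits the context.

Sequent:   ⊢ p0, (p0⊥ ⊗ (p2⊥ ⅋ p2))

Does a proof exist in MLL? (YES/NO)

Proof tree:
[⊗]  ⊢ p0, (p0⊥ ⊗ (p2⊥ ⅋ p2))
  [Ax]  ⊢ p0, p0⊥
  [⅋]  ⊢ (p2⊥ ⅋ p2)
    [Ax]  ⊢ p2, p2⊥

Result: YES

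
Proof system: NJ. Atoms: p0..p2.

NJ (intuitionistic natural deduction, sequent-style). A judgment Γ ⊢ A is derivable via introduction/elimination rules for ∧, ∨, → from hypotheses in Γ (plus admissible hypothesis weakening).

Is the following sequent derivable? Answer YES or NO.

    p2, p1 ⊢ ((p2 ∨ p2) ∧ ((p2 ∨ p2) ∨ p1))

Proof tree:
[Wk] p2, p1 ⊢ ((p2 ∨ p2) ∧ ((p2 ∨ p2) ∨ p1))
  [∧I] p2 ⊢ ((p2 ∨ p2) ∧ ((p2 ∨ p2) ∨ p1))
    [∨I₂] p2 ⊢ (p2 ∨ p2)
      [Ax] p2 ⊢ p2
    [∨I₁] p2 ⊢ ((p2 ∨ p2) ∨ p1)
      [∨I₂] p2 ⊢ (p2 ∨ p2)
        [Ax] p2 ⊢ p2

Result: YES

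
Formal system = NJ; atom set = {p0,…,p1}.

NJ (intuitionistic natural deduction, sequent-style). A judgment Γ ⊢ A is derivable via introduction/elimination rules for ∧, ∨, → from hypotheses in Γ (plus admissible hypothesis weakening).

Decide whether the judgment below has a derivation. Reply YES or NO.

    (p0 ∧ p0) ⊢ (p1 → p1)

Derivation trace:
[→I] (p0 ∧ p0) ⊢ (p1 → p1)
  [Wk] p1, (p0 ∧ p0) ⊢ p1
    [Ax] p1 ⊢ p1

Result: YES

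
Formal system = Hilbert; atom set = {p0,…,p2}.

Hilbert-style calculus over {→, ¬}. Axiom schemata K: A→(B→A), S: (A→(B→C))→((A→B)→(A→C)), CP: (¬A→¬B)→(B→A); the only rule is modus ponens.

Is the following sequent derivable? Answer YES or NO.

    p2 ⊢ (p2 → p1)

Enumerate valuations to refute Γ ⊢ Δ:
  v=000: Γ:[p2=F] Δ:[(p2 → p1)=T] refutes=False
  v=001: Γ:[p2=T] Δ:[(p2 → p1)=F] refutes=True  ← countermodel

Result: NO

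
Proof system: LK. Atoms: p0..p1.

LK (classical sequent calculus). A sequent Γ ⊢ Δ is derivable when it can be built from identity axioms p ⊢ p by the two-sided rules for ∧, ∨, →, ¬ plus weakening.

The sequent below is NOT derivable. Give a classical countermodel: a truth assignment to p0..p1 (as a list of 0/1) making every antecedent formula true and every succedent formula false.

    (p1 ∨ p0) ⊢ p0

Search for a countermodel by truth-table:
  v=00: Γ:[(p1 ∨ p0)=F] Δ:[p0=F] refutes=False
  v=01: Γ:[(p1 ∨ p0)=T] Δ:[p0=F] refutes=True  ← countermodel

Result: [0, 1]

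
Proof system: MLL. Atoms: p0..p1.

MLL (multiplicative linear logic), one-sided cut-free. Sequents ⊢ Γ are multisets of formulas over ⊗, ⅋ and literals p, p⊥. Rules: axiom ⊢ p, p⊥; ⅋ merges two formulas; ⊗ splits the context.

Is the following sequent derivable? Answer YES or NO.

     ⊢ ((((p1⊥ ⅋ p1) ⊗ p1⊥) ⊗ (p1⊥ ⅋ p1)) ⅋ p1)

Derivation (root first):
[⅋]  ⊢ ((((p1⊥ ⅋ p1) ⊗ p1⊥) ⊗ (p1⊥ ⅋ p1)) ⅋ p1)
  [⊗]  ⊢ p1, (((p1⊥ ⅋ p1) ⊗ p1⊥) ⊗ (p1⊥ ⅋ p1))
    [⊗]  ⊢ p1, ((p1⊥ ⅋ p1) ⊗ p1⊥)
      [⅋]  ⊢ (p1⊥ ⅋ p1)
        [Ax]  ⊢ p1, p1⊥
      [Ax]  ⊢ p1, p1⊥
    [⅋]  ⊢ (p1⊥ ⅋ p1)
      [Ax]  ⊢ p1, p1⊥

Result: YES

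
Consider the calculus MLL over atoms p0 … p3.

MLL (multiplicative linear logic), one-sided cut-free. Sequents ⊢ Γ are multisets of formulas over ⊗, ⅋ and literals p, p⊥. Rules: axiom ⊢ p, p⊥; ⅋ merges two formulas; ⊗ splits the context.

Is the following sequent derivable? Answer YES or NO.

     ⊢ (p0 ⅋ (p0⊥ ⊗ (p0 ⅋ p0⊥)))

Proof tree:
[⅋]  ⊢ (p0 ⅋ (p0⊥ ⊗ (p0 ⅋ p0⊥)))
  [⊗]  ⊢ p0, (p0⊥ ⊗ (p0 ⅋ p0⊥))
    [Ax]  ⊢ p0, p0⊥
    [⅋]  ⊢ (p0 ⅋ p0⊥)
      [Ax]  ⊢ p0, p0⊥

Result: YES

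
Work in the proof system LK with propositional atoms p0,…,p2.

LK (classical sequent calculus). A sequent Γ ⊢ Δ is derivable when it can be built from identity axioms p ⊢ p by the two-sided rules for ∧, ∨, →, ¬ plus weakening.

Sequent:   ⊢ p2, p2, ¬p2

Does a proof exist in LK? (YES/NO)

Derivation trace:
[¬R]  ⊢ p2, p2, ¬p2
  [WR] p2 ⊢ p2, p2
    [Ax] p2 ⊢ p2

Result: YES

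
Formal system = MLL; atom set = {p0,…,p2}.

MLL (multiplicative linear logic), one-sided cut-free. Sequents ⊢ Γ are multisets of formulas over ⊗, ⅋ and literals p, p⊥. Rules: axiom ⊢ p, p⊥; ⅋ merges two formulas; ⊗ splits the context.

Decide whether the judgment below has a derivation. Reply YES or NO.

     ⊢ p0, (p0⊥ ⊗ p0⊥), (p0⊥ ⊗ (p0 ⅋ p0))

Derivation trace:
[⊗]  ⊢ p0, (p0⊥ ⊗ p0⊥), (p0⊥ ⊗ (p0 ⅋ p0))
  [Ax]  ⊢ p0, p0⊥
  [⅋]  ⊢ (p0⊥ ⊗ p0⊥), (p0 ⅋ p0)
    [⊗]  ⊢ p0, p0, (p0⊥ ⊗ p0⊥)
      [Ax]  ⊢ p0, p0⊥
      [Ax]  ⊢ p0, p0⊥

Result: YES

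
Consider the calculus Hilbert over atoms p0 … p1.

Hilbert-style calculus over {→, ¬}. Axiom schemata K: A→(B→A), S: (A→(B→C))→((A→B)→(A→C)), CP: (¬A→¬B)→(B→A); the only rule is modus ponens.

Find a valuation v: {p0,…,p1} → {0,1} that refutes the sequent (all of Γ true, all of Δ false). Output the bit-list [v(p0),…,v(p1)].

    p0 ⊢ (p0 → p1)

Search for a countermodel by truth-table:
  v=00: Γ:[p0=F] Δ:[(p0 → p1)=T] refutes=False
  v=01: Γ:[p0=F] Δ:[(p0 → p1)=T] refutes=False
  v=10: Γ:[p0=T] Δ:[(p0 → p1)=F] refutes=True  ← countermodel

Result: [1, 0]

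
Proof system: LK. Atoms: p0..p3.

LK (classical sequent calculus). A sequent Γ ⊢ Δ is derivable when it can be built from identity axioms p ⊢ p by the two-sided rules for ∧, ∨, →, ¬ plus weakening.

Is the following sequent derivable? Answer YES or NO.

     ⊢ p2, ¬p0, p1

Truth-table refutation:
  v=0000: Γ:[] Δ:[p2=F, ¬p0=T, p1=F] refutes=False
  v=0001: Γ:[] Δ:[p2=F, ¬p0=T, p1=F] refutes=False
  v=0010: Γ:[] Δ:[p2=T, ¬p0=T, p1=F] refutes=False
  v=0011: Γ:[] Δ:[p2=T, ¬p0=T, p1=F] refutes=False
  v=0100: Γ:[] Δ:[p2=F, ¬p0=T, p1=T] refutes=False
  v=0101: Γ:[] Δ:[p2=F, ¬p0=T, p1=T] refutes=False
  v=0110: Γ:[] Δ:[p2=T, ¬p0=T, p1=T] refutes=False
  v=0111: Γ:[] Δ:[p2=T, ¬p0=T, p1=T] refutes=False
  v=1000: Γ:[] Δ:[p2=F, ¬p0=F, p1=F] refutes=True  ← countermodel

Result: NO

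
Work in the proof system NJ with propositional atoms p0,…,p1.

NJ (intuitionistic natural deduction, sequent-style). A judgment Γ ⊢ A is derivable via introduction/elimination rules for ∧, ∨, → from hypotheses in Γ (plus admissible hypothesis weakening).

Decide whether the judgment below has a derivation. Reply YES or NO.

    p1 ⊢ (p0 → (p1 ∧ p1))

Derivation (root first):
[→I] p1 ⊢ (p0 → (p1 ∧ p1))
  [Wk] p1, p0 ⊢ (p1 ∧ p1)
    [∧I] p1 ⊢ (p1 ∧ p1)
      [Ax] p1 ⊢ p1
      [Wk] p1, p1 ⊢ p1
        [Ax] p1 ⊢ p1

Result: YES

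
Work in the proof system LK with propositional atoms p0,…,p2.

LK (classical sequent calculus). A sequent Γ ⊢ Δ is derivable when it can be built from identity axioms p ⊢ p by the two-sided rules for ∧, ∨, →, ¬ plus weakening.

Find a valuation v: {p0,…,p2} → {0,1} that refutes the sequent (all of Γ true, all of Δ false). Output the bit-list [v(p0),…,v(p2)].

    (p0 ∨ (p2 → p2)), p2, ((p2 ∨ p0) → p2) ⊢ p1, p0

Enumerate valuations to refute Γ ⊢ Δ:
  v=000: Γ:[(p0 ∨ (p2 → p2))=T, p2=F, ((p2 ∨ p0) → p2)=T] Δ:[p1=F, p0=F] refutes=False
  v=001: Γ:[(p0 ∨ (p2 → p2))=T, p2=T, ((p2 ∨ p0) → p2)=T] Δ:[p1=F, p0=F] refutes=True  ← countermodel

Result: [0, 0, 1]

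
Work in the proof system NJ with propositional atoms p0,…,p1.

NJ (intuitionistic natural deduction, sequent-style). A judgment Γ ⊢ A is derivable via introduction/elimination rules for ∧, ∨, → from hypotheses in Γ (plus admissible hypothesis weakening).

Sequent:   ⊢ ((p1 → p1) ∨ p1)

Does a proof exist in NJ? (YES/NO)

Derivation trace:
[∨I₁]  ⊢ ((p1 → p1) ∨ p1)
  [→I]  ⊢ (p1 → p1)
    [Ax] p1 ⊢ p1

Result: YES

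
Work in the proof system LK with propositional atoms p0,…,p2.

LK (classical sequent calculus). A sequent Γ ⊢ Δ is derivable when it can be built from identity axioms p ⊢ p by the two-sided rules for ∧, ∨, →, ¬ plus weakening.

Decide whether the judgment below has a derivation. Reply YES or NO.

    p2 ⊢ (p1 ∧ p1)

Search for a countermodel by truth-table:
  v=000: Γ:[p2=F] Δ:[(p1 ∧ p1)=F] refutes=False
  v=001: Γ:[p2=T] Δ:[(p1 ∧ p1)=F] refutes=True  ← countermodel

Result: NO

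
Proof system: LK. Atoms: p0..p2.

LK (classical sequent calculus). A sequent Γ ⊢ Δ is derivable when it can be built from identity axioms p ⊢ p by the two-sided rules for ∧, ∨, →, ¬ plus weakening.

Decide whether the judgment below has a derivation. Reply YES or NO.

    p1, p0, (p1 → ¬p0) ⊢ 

Derivation (root first):
[→L] p1, p0, (p1 → ¬p0) ⊢ 
  [Ax] p1 ⊢ p1
  [¬L] p0, ¬p0 ⊢ 
    [Ax] p0 ⊢ p0

Result: YES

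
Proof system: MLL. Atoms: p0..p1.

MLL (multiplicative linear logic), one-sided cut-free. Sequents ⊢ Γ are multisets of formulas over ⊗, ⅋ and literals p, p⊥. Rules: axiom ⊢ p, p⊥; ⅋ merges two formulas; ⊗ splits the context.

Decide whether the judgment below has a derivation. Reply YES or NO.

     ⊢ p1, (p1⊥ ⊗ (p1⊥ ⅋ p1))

Proof tree:
[⊗]  ⊢ p1, (p1⊥ ⊗ (p1⊥ ⅋ p1))
  [Ax]  ⊢ p1, p1⊥
  [⅋]  ⊢ (p1⊥ ⅋ p1)
    [Ax]  ⊢ p1, p1⊥

Result: YES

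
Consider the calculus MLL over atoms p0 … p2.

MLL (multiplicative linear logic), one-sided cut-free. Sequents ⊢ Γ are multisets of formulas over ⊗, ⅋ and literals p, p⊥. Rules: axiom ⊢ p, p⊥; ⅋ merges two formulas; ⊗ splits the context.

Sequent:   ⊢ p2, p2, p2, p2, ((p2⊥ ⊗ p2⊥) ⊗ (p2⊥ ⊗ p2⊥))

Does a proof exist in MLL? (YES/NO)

Proof tree:
[⊗]  ⊢ p2, p2, p2, p2, ((p2⊥ ⊗ p2⊥) ⊗ (p2⊥ ⊗ p2⊥))
  [⊗]  ⊢ p2, p2, (p2⊥ ⊗ p2⊥)
    [Ax]  ⊢ p2, p2⊥
    [Ax]  ⊢ p2, p2⊥
  [⊗]  ⊢ p2, p2, (p2⊥ ⊗ p2⊥)
    [Ax]  ⊢ p2, p2⊥
    [Ax]  ⊢ p2, p2⊥

Result: YES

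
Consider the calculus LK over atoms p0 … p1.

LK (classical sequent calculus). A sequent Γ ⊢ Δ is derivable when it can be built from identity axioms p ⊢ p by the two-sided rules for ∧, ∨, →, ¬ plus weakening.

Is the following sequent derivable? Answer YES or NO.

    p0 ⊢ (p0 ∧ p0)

Proof tree:
[∧R] p0 ⊢ (p0 ∧ p0)
  [WL] p0, p0 ⊢ p0
    [Ax] p0 ⊢ p0
  [Ax] p0 ⊢ p0

Result: YES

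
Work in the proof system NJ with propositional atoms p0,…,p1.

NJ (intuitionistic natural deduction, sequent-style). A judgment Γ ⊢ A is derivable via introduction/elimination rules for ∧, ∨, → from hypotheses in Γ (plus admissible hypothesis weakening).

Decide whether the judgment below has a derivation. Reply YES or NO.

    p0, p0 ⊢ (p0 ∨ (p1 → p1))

Derivation trace:
[Wk] p0, p0 ⊢ (p0 ∨ (p1 → p1))
  [∨I₂] p0 ⊢ (p0 ∨ (p1 → p1))
    [→I] p0 ⊢ (p1 → p1)
      [Wk] p1, p0 ⊢ p1
        [Ax] p1 ⊢ p1

Result: YES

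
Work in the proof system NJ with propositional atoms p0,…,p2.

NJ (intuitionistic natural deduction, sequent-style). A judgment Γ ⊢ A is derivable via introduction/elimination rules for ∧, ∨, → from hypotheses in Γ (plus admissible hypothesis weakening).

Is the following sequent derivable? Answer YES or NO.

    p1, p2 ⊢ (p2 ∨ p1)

Derivation trace:
[Wk] p1, p2 ⊢ (p2 ∨ p1)
  [∨I₂] p1 ⊢ (p2 ∨ p1)
    [Ax] p1 ⊢ p1

Result: YES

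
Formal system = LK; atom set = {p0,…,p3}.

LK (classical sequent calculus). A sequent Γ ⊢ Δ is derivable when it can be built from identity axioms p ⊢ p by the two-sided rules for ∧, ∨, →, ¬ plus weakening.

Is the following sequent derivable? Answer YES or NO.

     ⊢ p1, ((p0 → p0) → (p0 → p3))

Truth-table refutation:
  v=0000: Γ:[] Δ:[p1=F, ((p0 → p0) → (p0 → p3))=T] refutes=False
  v=0001: Γ:[] Δ:[p1=F, ((p0 → p0) → (p0 → p3))=T] refutes=False
  v=0010: Γ:[] Δ:[p1=F, ((p0 → p0) → (p0 → p3))=T] refutes=False
  v=0011: Γ:[] Δ:[p1=F, ((p0 → p0) → (p0 → p3))=T] refutes=False
  v=0100: Γ:[] Δ:[p1=T, ((p0 → p0) → (p0 → p3))=T] refutes=False
  v=0101: Γ:[] Δ:[p1=T, ((p0 → p0) → (p0 → p3))=T] refutes=False
  v=0110: Γ:[] Δ:[p1=T, ((p0 → p0) → (p0 → p3))=T] refutes=False
  v=0111: Γ:[] Δ:[p1=T, ((p0 → p0) → (p0 → p3))=T] refutes=False
  v=1000: Γ:[] Δ:[p1=F, ((p0 → p0) → (p0 → p3))=F] refutes=True  ← countermodel

Result: NO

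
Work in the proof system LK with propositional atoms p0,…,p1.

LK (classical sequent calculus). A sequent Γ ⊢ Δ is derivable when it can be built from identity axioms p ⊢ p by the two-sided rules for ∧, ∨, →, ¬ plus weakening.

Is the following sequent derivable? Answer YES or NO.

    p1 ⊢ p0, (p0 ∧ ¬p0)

Enumerate valuations to refute Γ ⊢ Δ:
  v=00: Γ:[p1=F] Δ:[p0=F, (p0 ∧ ¬p0)=F] refutes=False
  v=01: Γ:[p1=T] Δ:[p0=F, (p0 ∧ ¬p0)=F] refutes=True  ← countermodel

Result: NO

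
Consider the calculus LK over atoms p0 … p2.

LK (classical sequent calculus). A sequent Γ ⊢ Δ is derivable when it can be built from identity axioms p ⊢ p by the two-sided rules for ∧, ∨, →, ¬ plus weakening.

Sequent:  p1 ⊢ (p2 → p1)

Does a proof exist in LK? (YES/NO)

Derivation (root first):
[→R] p1 ⊢ (p2 → p1)
  [WL] p1, p2 ⊢ p1
    [Ax] p1 ⊢ p1

Result: YES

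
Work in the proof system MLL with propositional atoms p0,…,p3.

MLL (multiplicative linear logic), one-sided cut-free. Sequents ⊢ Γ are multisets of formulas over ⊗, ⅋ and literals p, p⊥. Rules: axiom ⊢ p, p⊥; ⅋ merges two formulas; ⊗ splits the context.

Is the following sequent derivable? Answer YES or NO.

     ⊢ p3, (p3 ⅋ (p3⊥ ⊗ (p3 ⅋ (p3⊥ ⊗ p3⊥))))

Proof tree:
[⅋]  ⊢ p3, (p3 ⅋ (p3⊥ ⊗ (p3 ⅋ (p3⊥ ⊗ p3⊥))))
  [⊗]  ⊢ p3, p3, (p3⊥ ⊗ (p3 ⅋ (p3⊥ ⊗ p3⊥)))
    [Ax]  ⊢ p3, p3⊥
    [⅋]  ⊢ p3, (p3 ⅋ (p3⊥ ⊗ p3⊥))
      [⊗]  ⊢ p3, p3, (p3⊥ ⊗ p3⊥)
        [Ax]  ⊢ p3, p3⊥
        [Ax]  ⊢ p3, p3⊥

Result: YES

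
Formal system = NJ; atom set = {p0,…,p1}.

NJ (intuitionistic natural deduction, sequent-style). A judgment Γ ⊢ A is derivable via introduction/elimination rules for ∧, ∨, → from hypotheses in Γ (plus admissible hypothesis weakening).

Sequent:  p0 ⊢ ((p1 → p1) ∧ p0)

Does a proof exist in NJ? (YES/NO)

Derivation trace:
[∧I] p0 ⊢ ((p1 → p1) ∧ p0)
  [→I]  ⊢ (p1 → p1)
    [Ax] p1 ⊢ p1
  [Ax] p0 ⊢ p0

Result: YES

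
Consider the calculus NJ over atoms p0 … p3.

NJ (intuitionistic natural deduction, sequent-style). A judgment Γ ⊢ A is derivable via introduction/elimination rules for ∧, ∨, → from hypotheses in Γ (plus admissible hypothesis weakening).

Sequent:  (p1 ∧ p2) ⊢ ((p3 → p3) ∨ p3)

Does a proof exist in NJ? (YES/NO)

Derivation (root first):
[∨I₁] (p1 ∧ p2) ⊢ ((p3 → p3) ∨ p3)
  [Wk] (p1 ∧ p2) ⊢ (p3 → p3)
    [→I]  ⊢ (p3 → p3)
      [Ax] p3 ⊢ p3

Result: YES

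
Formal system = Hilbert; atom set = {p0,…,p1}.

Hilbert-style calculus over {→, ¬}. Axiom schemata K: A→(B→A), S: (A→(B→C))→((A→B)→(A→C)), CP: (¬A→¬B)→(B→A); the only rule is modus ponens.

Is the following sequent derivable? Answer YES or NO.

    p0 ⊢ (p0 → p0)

Derivation (root first):
[MP] p0 ⊢ (p0 → p0)
  [K]  ⊢ (p0 → (p0 → p0))
  [MP] p0 ⊢ p0
    [MP] p0 ⊢ (p0 → p0)
      [K]  ⊢ (p0 → (p0 → p0))
      [Hyp] p0 ⊢ p0
    [Hyp] p0 ⊢ p0

Result: YES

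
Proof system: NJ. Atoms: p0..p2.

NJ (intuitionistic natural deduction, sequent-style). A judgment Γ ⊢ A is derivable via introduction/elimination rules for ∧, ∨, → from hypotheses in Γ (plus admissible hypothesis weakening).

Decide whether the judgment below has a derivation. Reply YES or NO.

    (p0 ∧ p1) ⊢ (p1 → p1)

Derivation trace:
[→I] (p0 ∧ p1) ⊢ (p1 → p1)
  [Wk] p1, (p0 ∧ p1) ⊢ p1
    [Ax] p1 ⊢ p1

Result: YES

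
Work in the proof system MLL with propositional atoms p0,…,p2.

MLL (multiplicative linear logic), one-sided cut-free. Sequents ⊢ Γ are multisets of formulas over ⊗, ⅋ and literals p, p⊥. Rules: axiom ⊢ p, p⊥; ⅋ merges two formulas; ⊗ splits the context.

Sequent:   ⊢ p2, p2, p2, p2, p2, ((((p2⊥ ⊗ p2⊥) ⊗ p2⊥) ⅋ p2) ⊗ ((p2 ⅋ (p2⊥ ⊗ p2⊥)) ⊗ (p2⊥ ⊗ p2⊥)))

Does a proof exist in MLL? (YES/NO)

Derivation (root first):
[⊗]  ⊢ p2, p2, p2, p2, p2, ((((p2⊥ ⊗ p2⊥) ⊗ p2⊥) ⅋ p2) ⊗ ((p2 ⅋ (p2⊥ ⊗ p2⊥)) ⊗ (p2⊥ ⊗ p2⊥)))
  [⅋]  ⊢ p2, p2, (((p2⊥ ⊗ p2⊥) ⊗ p2⊥) ⅋ p2)
    [⊗]  ⊢ p2, p2, p2, ((p2⊥ ⊗ p2⊥) ⊗ p2⊥)
      [⊗]  ⊢ p2, p2, (p2⊥ ⊗ p2⊥)
        [Ax]  ⊢ p2, p2⊥
        [Ax]  ⊢ p2, p2⊥
      [Ax]  ⊢ p2, p2⊥
  [⊗]  ⊢ p2, p2, p2, ((p2 ⅋ (p2⊥ ⊗ p2⊥)) ⊗ (p2⊥ ⊗ p2⊥))
    [⅋]  ⊢ p2, (p2 ⅋ (p2⊥ ⊗ p2⊥))
      [⊗]  ⊢ p2, p2, (p2⊥ ⊗ p2⊥)
        [Ax]  ⊢ p2, p2⊥
        [Ax]  ⊢ p2, p2⊥
    [⊗]  ⊢ p2, p2, (p2⊥ ⊗ p2⊥)
      [Ax]  ⊢ p2, p2⊥
      [Ax]  ⊢ p2, p2⊥

Result: YES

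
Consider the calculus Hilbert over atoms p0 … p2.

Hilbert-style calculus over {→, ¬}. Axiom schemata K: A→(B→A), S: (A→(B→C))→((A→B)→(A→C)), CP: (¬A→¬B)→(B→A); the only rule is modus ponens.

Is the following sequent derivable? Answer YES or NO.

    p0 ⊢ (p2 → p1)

Search for a countermodel by truth-table:
  v=000: Γ:[p0=F] Δ:[(p2 → p1)=T] refutes=False
  v=001: Γ:[p0=F] Δ:[(p2 → p1)=F] refutes=False
  v=010: Γ:[p0=F] Δ:[(p2 → p1)=T] refutes=False
  v=011: Γ:[p0=F] Δ:[(p2 → p1)=T] refutes=False
  v=100: Γ:[p0=T] Δ:[(p2 → p1)=T] refutes=False
  v=101: Γ:[p0=T] Δ:[(p2 → p1)=F] refutes=True  ← countermodel

Result: NO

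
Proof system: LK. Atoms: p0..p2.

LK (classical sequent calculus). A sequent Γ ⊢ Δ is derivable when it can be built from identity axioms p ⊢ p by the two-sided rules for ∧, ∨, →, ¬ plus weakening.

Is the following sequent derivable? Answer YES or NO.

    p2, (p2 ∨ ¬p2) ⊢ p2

Derivation trace:
[∨L] p2, (p2 ∨ ¬p2) ⊢ p2
  [WL] p2, p2 ⊢ p2
    [Ax] p2 ⊢ p2
  [¬L] p2, ¬p2 ⊢ 
    [Ax] p2 ⊢ p2

Result: YES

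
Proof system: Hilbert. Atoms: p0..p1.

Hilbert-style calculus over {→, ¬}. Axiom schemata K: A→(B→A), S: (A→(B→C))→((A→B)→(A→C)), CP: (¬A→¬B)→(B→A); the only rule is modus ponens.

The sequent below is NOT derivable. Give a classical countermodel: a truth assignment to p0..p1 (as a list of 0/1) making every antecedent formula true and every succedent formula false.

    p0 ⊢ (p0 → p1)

Truth-table refutation:
  v=00: Γ:[p0=F] Δ:[(p0 → p1)=T] refutes=False
  v=01: Γ:[p0=F] Δ:[(p0 → p1)=T] refutes=False
  v=10: Γ:[p0=T] Δ:[(p0 → p1)=F] refutes=True  ← countermodel

Result: [1, 0]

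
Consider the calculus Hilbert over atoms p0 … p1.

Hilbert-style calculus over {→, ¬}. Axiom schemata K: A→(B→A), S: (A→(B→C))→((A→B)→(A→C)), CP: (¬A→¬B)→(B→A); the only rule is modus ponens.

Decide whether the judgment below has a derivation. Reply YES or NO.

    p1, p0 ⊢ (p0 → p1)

Derivation trace:
[MP] p1, p0 ⊢ (p0 → p1)
  [K]  ⊢ (p1 → (p0 → p1))
  [MP] p1, p0 ⊢ p1
    [MP] p1 ⊢ (p0 → p1)
      [K]  ⊢ (p1 → (p0 → p1))
      [Hyp] p1 ⊢ p1
    [Hyp] p0 ⊢ p0

Result: YES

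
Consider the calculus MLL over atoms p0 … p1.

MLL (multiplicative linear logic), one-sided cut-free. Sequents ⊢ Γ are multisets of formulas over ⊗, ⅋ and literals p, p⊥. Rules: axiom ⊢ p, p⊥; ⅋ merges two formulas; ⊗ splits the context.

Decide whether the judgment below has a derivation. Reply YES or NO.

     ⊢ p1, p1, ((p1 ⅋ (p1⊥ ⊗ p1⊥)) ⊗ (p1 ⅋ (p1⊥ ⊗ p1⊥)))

Proof tree:
[⊗]  ⊢ p1, p1, ((p1 ⅋ (p1⊥ ⊗ p1⊥)) ⊗ (p1 ⅋ (p1⊥ ⊗ p1⊥)))
  [⅋]  ⊢ p1, (p1 ⅋ (p1⊥ ⊗ p1⊥))
    [⊗]  ⊢ p1, p1, (p1⊥ ⊗ p1⊥)
      [Ax]  ⊢ p1, p1⊥
      [Ax]  ⊢ p1, p1⊥
  [⅋]  ⊢ p1, (p1 ⅋ (p1⊥ ⊗ p1⊥))
    [⊗]  ⊢ p1, p1, (p1⊥ ⊗ p1⊥)
      [Ax]  ⊢ p1, p1⊥
      [Ax]  ⊢ p1, p1⊥

Result: YES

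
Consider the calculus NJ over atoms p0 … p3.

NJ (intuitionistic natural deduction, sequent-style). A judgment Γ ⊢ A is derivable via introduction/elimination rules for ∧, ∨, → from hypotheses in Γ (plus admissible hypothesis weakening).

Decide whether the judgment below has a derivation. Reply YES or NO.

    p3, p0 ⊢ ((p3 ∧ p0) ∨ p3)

Derivation (root first):
[∨I₁] p3, p0 ⊢ ((p3 ∧ p0) ∨ p3)
  [∧I] p3, p0 ⊢ (p3 ∧ p0)
    [Ax] p3 ⊢ p3
    [Ax] p0 ⊢ p0

Result: YES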